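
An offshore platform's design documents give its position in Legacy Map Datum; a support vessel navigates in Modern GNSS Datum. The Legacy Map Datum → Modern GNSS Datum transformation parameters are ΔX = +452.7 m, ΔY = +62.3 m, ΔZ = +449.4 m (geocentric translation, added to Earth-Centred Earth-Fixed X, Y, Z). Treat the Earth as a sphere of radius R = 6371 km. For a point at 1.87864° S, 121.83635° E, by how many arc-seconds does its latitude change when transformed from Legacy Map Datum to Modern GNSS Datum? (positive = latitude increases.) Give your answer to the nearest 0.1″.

Δφ = 14.3″

sin φ = -0.032783, cos φ = 0.999463, sin λ = 0.849558, cos λ = -0.527495.
North component: ΔN = −sin φ cos λ·ΔX − sin φ sin λ·ΔY + cos φ·ΔZ = −(-0.032783)(-0.527495)(452.7) − (-0.032783)(0.849558)(62.3) + (0.999463)(449.4) = 443.07 m.
1° of latitude spans πR/180 = 111195 m, so Δφ = 443.07 / 111195 × 3600 = 14.344″.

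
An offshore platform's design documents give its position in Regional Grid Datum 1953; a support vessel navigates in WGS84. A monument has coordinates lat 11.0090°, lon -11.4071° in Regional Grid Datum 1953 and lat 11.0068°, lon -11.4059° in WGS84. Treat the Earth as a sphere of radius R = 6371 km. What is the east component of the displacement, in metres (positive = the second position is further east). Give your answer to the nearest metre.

ΔE = 131 m

Δφ = 11.0068° − 11.0090° = -0.0022°; Δλ = -11.4059° − -11.4071° = +0.0012°.
1° along a meridian = πR/180 = 111195 m.
ΔN = Δφ × 111195 = -244.6 m; ΔE = Δλ × 111195 × cos(11.0090°) = +0.0012 × 111195 × 0.981597 = 131.0 m.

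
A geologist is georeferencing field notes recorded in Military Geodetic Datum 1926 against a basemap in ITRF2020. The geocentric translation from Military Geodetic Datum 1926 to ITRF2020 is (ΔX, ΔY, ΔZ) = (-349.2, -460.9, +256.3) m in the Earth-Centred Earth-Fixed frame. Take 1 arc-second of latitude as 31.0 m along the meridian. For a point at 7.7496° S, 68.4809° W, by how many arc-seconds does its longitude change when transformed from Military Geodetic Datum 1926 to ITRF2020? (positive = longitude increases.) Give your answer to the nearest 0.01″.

Δλ = -16.08″

sin φ = -0.134844, cos φ = 0.990867, sin λ = -0.930295, cos λ = 0.366811.
East component: ΔE = −sin λ·ΔX + cos λ·ΔY = −(-0.930295)(-349.2) + (0.366811)(-460.9) = -493.92 m.
1° of latitude spans 3600 × 31.00 = 111600 m; at latitude φ, 1° of longitude spans that × cos φ = 110580.7 m, so Δλ = -493.92 / 110580.7 × 3600 = -16.080″.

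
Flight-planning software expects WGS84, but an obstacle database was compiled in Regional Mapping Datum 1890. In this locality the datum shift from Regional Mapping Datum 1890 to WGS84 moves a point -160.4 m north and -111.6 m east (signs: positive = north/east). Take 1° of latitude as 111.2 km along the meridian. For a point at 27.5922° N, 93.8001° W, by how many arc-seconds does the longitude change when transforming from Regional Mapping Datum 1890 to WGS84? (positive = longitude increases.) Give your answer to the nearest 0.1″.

Δλ = -4.1″

At latitude 27.5922°, cos φ = 0.886267.
1° of longitude at this latitude = 111.2 × cos φ = 98.55 km, so Δλ = -111.6 / 98552.9 = -0.0011324° = -4.077″.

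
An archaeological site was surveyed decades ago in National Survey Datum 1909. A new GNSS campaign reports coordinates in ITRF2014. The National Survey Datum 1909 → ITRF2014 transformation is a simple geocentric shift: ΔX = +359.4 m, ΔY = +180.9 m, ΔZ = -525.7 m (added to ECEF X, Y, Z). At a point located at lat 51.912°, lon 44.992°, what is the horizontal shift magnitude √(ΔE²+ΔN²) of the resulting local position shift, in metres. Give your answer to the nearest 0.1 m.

637.6 m

The local east axis at (φ, λ) is (−sin λ, cos λ, 0), so ΔE = −sin(44.992°)·359.4 + cos(44.992°)·180.9 = -126.17 m.
The local north axis is (−sin φ cos λ, −sin φ sin λ, cos φ), giving ΔN = -200.048 − 100.664 − 324.289 = -625.00 m.
Horizontal magnitude = √(ΔE² + ΔN²) = √((-126.17)² + (-625.00)²) = 637.61 m.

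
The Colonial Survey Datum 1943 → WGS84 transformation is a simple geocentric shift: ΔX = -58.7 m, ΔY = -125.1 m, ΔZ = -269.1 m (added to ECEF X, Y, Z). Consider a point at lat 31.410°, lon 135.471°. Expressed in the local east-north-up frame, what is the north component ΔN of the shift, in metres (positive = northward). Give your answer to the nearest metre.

ΔN = -206 m

At φ = 31.410°, λ = 135.471°: sin φ = 0.521159, cos φ = 0.853460, sin λ = 0.701270, cos λ = -0.712896.
ΔN = −sin φ cos λ·ΔX − sin φ sin λ·ΔY + cos φ·ΔZ = −(0.521159)(-0.712896)(-58.7) − (0.521159)(0.701270)(-125.1) + (0.853460)(-269.1) = -205.75 m.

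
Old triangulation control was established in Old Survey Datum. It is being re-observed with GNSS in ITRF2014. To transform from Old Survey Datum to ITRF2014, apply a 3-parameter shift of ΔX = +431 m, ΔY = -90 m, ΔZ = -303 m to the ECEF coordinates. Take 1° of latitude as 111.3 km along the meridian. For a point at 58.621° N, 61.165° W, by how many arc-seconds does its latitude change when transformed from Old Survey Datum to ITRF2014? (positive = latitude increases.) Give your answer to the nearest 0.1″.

Δφ = -13.0″

sin φ = 0.853742, cos φ = 0.520697, sin λ = -0.876012, cos λ = 0.482289.
North component: ΔN = −sin φ cos λ·ΔX − sin φ sin λ·ΔY + cos φ·ΔZ = −(0.853742)(0.482289)(431) − (0.853742)(-0.876012)(-90) + (0.520697)(-303) = -402.55 m.
1° of latitude spans 111300 m, so Δφ = -402.55 / 111300 × 3600 = -13.020″.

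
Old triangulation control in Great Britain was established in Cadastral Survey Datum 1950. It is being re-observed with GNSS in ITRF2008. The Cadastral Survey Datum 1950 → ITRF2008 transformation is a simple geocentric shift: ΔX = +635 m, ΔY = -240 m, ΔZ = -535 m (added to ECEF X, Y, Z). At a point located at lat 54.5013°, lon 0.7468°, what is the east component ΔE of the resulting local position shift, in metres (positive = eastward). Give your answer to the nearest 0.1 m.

The local east axis at (φ, λ) is (−sin λ, cos λ, 0), so ΔE = −sin(0.7468°)·635 + cos(0.7468°)·(-240) = -248.26 m.

ΔE = -248.3 m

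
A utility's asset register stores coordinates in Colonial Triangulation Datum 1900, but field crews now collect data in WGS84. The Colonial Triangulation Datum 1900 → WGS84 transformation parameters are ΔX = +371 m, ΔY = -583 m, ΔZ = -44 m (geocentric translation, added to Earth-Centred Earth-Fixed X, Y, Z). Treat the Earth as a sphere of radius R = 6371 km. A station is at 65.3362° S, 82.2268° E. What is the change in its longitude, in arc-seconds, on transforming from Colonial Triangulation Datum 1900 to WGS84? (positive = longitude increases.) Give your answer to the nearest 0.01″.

Δλ = -34.64″

sin φ = -0.908772, cos φ = 0.417293, sin λ = 0.990811, cos λ = 0.135252.
East component: ΔE = −sin λ·ΔX + cos λ·ΔY = −(0.990811)(371) + (0.135252)(-583) = -446.44 m.
1° of latitude spans πR/180 = 111195 m; at latitude φ, 1° of longitude spans that × cos φ = 46400.9 m, so Δλ = -446.44 / 46400.9 × 3600 = -34.637″.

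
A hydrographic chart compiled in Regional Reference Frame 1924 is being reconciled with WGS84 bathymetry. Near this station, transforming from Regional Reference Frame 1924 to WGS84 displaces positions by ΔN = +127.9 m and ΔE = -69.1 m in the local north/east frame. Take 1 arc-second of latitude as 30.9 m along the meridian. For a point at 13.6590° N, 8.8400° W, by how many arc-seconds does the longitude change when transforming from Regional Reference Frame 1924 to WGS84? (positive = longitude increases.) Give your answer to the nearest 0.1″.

Δλ = -2.3″

At latitude 13.6590°, cos φ = 0.971718.
1″ of longitude at this latitude = 30.90 × cos φ = 30.0261 m, so Δλ = -69.1 / 30.0261 = -2.301″.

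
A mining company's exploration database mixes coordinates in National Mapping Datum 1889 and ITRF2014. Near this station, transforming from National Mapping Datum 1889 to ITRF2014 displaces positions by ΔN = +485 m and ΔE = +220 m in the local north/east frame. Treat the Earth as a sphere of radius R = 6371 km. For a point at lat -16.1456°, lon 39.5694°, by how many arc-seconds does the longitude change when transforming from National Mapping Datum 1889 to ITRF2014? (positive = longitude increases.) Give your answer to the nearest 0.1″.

At latitude -16.1456°, cos φ = 0.960558.
One radian of longitude at latitude φ spans R cos φ, so Δλ = ΔE / (R cos φ) = 220.0 / (6371000 × 0.960558) = 3.5949e-05 rad = 7.415″.

Δλ = 7.4″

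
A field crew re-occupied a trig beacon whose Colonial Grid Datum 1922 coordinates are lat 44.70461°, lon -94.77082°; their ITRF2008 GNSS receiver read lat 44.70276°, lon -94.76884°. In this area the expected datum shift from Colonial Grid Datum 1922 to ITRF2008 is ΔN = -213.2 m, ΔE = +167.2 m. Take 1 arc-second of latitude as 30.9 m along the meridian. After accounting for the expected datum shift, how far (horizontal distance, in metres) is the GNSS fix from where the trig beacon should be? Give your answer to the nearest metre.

13 m

Observed coordinate differences: Δφ = -0.00185°, Δλ = +0.00198°.
Converting to metres (1° lat = 111240 m, cos φ = 0.710743): observed ΔN = -205.8 m, observed ΔE = 156.5 m.
Subtracting the expected shift leaves a residual of -205.8 − (-213.2) = 7.4 m north and 156.5 − (167.2) = -10.7 m east.
Residual distance = √(7.4² + (-10.7)²) = 13.0 m.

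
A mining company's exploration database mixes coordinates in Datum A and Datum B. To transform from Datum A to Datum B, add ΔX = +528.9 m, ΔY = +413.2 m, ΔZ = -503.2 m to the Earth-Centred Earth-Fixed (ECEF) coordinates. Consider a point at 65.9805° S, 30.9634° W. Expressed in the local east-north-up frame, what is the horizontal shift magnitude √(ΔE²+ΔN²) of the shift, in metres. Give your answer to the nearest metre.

At φ = -65.9805°, λ = -30.9634°: sin φ = -0.913407, cos φ = 0.407048, sin λ = -0.514490, cos λ = 0.857496.
ΔE = −sin λ·ΔX + cos λ·ΔY = −(-0.514490)·(528.9) + (0.857496)·(413.2) = 626.43 m.
ΔN = −sin φ cos λ·ΔX − sin φ sin λ·ΔY + cos φ·ΔZ = −(-0.913407)(0.857496)(528.9) − (-0.913407)(-0.514490)(413.2) + (0.407048)(-503.2) = 15.25 m.
Horizontal magnitude = √(ΔE² + ΔN²) = √(626.43² + 15.25²) = 626.62 m.

627 m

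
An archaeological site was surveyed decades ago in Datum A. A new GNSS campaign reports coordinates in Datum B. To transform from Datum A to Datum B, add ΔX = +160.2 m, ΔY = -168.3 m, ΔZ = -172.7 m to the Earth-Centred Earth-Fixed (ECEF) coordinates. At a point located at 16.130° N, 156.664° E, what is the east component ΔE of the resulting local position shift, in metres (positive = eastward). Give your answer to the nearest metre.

ΔE = 91 m

At φ = 16.130°, λ = 156.664°: sin φ = 0.277818, cos φ = 0.960634, sin λ = 0.396123, cos λ = -0.918198.
ΔE = −sin λ·ΔX + cos λ·ΔY = −(0.396123)·(160.2) + (-0.918198)·(-168.3) = 91.07 m.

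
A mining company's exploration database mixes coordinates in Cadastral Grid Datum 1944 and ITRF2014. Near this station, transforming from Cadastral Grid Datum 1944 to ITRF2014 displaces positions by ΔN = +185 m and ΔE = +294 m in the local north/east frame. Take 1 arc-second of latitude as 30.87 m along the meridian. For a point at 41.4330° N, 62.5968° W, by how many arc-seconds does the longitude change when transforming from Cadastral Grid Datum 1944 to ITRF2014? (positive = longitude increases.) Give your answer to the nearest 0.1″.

At latitude 41.4330°, cos φ = 0.749730.
1″ of longitude at this latitude = 30.87 × cos φ = 23.1442 m, so Δλ = 294.0 / 23.1442 = 12.703″.

Δλ = 12.7″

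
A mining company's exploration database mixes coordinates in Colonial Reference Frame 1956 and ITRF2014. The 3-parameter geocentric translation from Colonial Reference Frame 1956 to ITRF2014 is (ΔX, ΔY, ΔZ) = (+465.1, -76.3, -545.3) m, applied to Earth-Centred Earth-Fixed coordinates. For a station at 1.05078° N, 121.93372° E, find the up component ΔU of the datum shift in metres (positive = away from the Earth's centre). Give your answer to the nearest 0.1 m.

At φ = 1.05078°, λ = 121.93372°: sin φ = 0.018339, cos φ = 0.999832, sin λ = 0.848661, cos λ = -0.528938.
ΔU = cos φ cos λ·ΔX + cos φ sin λ·ΔY + sin φ·ΔZ = (0.999832)(-0.528938)(465.1) + (0.999832)(0.848661)(-76.3) + (0.018339)(-545.3) = -320.71 m.

ΔU = -320.7 m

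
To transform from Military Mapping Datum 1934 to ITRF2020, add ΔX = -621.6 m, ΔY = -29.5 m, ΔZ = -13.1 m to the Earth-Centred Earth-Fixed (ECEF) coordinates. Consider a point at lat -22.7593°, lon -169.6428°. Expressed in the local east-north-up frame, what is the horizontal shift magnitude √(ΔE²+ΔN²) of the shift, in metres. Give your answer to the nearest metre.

241 m

The local east axis at (φ, λ) is (−sin λ, cos λ, 0), so ΔE = −sin(-169.6428°)·(-621.6) + cos(-169.6428°)·(-29.5) = -82.73 m.
The local north axis is (−sin φ cos λ, −sin φ sin λ, cos φ), giving ΔN = 236.554 + 2.052 − 12.080 = 226.53 m.
Horizontal magnitude = √(ΔE² + ΔN²) = √((-82.73)² + 226.53²) = 241.16 m.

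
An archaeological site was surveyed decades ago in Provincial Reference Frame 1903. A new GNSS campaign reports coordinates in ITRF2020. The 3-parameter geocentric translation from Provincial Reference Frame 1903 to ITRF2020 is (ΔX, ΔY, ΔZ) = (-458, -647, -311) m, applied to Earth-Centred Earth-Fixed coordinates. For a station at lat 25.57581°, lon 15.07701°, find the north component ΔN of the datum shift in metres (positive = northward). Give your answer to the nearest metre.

At φ = 25.57581°, λ = 15.07701°: sin φ = 0.431705, cos φ = 0.902015, sin λ = 0.260117, cos λ = 0.965577.
ΔN = −sin φ cos λ·ΔX − sin φ sin λ·ΔY + cos φ·ΔZ = −(0.431705)(0.965577)(-458) − (0.431705)(0.260117)(-647) + (0.902015)(-311) = -16.96 m.

ΔN = -17 m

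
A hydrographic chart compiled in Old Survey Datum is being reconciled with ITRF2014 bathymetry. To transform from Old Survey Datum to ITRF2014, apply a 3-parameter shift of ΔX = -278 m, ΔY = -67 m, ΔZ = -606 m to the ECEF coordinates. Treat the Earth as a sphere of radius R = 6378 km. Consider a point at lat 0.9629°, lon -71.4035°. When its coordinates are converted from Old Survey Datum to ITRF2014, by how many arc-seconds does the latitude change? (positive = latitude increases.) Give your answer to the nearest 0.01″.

sin φ = 0.016805, cos φ = 0.999859, sin λ = -0.947788, cos λ = 0.318901.
North component: ΔN = −sin φ cos λ·ΔX − sin φ sin λ·ΔY + cos φ·ΔZ = −(0.016805)(0.318901)(-278) − (0.016805)(-0.947788)(-67) + (0.999859)(-606) = -605.49 m.
1° of latitude spans πR/180 = 111317 m, so Δφ = -605.49 / 111317 × 3600 = -19.582″.

Δφ = -19.58″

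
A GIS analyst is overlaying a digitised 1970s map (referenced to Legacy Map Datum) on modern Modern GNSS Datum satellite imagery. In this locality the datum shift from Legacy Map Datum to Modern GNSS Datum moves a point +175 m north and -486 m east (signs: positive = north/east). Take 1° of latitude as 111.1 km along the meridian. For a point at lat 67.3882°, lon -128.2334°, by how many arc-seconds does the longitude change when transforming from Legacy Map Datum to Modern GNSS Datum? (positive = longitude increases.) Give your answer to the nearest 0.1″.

At latitude 67.3882°, cos φ = 0.384485.
1° of longitude at this latitude = 111.1 × cos φ = 42.72 km, so Δλ = -486.0 / 42716.3 = -0.0113774° = -40.959″.

Δλ = -41.0″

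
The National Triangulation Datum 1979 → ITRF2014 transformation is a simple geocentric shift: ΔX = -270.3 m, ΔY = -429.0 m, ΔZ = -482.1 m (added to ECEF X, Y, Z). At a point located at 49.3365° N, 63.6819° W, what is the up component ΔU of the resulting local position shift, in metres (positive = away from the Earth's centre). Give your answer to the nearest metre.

The local up (radial) axis is (cos φ cos λ, cos φ sin λ, sin φ), giving ΔU = -78.089 + 250.567 − 365.697 = -193.22 m.

ΔU = -193 m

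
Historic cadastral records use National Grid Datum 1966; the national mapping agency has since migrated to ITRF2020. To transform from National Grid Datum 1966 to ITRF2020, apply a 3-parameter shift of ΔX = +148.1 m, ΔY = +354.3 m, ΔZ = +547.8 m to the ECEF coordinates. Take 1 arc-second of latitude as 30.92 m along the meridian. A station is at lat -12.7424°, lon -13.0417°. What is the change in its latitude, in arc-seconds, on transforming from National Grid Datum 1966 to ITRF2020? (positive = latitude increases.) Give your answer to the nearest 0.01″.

sin φ = -0.220568, cos φ = 0.975372, sin λ = -0.225660, cos λ = 0.974206.
North component: ΔN = −sin φ cos λ·ΔX − sin φ sin λ·ΔY + cos φ·ΔZ = −(-0.220568)(0.974206)(148.1) − (-0.220568)(-0.225660)(354.3) + (0.975372)(547.8) = 548.50 m.
1° of latitude spans 3600 × 30.92 = 111312 m, so Δφ = 548.50 / 111312 × 3600 = 17.739″.

Δφ = 17.74″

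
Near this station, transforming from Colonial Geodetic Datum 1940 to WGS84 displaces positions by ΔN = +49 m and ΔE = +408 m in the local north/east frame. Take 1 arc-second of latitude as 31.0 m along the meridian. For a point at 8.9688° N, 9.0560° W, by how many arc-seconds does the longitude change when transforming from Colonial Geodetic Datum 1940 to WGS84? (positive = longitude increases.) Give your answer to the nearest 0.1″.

At latitude 8.9688°, cos φ = 0.987773.
1″ of longitude at this latitude = 31.00 × cos φ = 30.6210 m, so Δλ = 408.0 / 30.6210 = 13.324″.

Δλ = 13.3″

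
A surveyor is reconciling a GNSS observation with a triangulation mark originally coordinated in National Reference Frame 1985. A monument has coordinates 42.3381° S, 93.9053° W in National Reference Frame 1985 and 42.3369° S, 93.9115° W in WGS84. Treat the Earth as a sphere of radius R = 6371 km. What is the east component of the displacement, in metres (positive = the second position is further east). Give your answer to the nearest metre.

Δφ = -42.3369° − -42.3381° = +0.0012°; Δλ = -93.9115° − -93.9053° = -0.0062°.
1° along a meridian = πR/180 = 111195 m.
ΔN = Δφ × 111195 = 133.4 m; ΔE = Δλ × 111195 × cos(-42.3381°) = -0.0062 × 111195 × 0.739183 = -509.6 m.

ΔE = -510 m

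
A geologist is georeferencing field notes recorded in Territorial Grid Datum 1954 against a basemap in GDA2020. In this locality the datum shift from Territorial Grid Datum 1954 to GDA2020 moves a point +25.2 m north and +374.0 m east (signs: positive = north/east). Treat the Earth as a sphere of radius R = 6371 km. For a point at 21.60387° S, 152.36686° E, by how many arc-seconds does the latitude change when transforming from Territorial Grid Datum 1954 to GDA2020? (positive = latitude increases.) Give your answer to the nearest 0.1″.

Δφ = 0.8″

On a sphere of radius R, 1 rad of latitude = R, so Δφ = ΔN / R = 25.2 / 6371000 = 3.9554e-06 rad = 0.816″.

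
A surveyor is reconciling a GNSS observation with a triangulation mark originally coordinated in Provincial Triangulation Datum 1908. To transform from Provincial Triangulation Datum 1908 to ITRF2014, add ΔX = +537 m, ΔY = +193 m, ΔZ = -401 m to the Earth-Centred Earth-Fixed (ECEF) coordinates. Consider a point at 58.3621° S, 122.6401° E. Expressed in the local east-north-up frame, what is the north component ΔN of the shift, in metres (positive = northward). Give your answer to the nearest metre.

ΔN = -319 m

The local north axis is (−sin φ cos λ, −sin φ sin λ, cos φ), giving ΔN = -246.591 + 138.367 − 210.344 = -318.57 m.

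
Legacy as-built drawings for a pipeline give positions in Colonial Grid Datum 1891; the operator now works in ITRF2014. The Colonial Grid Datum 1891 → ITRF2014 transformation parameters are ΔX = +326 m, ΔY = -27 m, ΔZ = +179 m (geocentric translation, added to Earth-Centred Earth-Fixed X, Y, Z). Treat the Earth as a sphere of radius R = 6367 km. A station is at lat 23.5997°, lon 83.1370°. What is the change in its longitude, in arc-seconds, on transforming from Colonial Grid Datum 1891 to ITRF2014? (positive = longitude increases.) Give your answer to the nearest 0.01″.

Δλ = -11.56″

sin φ = 0.400344, cos φ = 0.916365, sin λ = 0.992835, cos λ = 0.119496.
East component: ΔE = −sin λ·ΔX + cos λ·ΔY = −(0.992835)(326) + (0.119496)(-27) = -326.89 m.
1° of latitude spans πR/180 = 111125 m; at latitude φ, 1° of longitude spans that × cos φ = 101831.1 m, so Δλ = -326.89 / 101831.1 × 3600 = -11.556″.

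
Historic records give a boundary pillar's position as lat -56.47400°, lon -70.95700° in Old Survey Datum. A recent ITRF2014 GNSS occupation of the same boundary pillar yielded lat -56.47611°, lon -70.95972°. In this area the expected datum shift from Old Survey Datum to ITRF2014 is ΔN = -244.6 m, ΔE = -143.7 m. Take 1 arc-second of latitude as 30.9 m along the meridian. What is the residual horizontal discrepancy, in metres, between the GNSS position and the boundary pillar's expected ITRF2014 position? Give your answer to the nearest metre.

Observed coordinate differences: Δφ = -0.00211°, Δλ = -0.00272°.
Converting to metres (1° lat = 111240 m, cos φ = 0.552315): observed ΔN = -234.7 m, observed ΔE = -167.1 m.
Subtracting the expected shift leaves a residual of -234.7 − (-244.6) = 9.9 m north and -167.1 − (-143.7) = -23.4 m east.
Residual distance = √(9.9² + (-23.4)²) = 25.4 m.

25 m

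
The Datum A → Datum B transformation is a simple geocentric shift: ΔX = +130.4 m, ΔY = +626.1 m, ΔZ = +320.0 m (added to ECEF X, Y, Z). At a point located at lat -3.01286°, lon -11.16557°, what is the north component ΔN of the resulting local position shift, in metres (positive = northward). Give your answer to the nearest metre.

The local north axis is (−sin φ cos λ, −sin φ sin λ, cos φ), giving ΔN = 6.724 − 6.372 + 319.558 = 319.91 m.

ΔN = 320 m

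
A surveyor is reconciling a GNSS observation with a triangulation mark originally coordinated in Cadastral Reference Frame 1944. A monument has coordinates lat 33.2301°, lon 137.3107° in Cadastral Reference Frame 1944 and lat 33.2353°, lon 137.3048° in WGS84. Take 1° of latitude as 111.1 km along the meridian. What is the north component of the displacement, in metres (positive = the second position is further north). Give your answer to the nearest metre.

ΔN = 578 m

Δφ = 33.2353° − 33.2301° = +0.0052°; Δλ = 137.3048° − 137.3107° = -0.0059°.
ΔN = Δφ × 111100 = 577.7 m; ΔE = Δλ × 111100 × cos(33.2301°) = -0.0059 × 111100 × 0.836477 = -548.3 m.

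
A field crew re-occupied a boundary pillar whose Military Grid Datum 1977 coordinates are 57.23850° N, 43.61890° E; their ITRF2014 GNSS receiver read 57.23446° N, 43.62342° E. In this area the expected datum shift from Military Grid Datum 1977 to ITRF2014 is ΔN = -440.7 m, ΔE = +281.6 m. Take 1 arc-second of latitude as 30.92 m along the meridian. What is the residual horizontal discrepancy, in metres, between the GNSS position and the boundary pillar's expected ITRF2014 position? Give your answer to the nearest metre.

13 m

Observed coordinate differences: Δφ = -0.00404°, Δλ = +0.00452°.
Converting to metres (1° lat = 111312 m, cos φ = 0.541143): observed ΔN = -449.7 m, observed ΔE = 272.3 m.
Subtracting the expected shift leaves a residual of -449.7 − (-440.7) = -9.0 m north and 272.3 − (281.6) = -9.3 m east.
Residual distance = √((-9.0)² + (-9.3)²) = 13.0 m.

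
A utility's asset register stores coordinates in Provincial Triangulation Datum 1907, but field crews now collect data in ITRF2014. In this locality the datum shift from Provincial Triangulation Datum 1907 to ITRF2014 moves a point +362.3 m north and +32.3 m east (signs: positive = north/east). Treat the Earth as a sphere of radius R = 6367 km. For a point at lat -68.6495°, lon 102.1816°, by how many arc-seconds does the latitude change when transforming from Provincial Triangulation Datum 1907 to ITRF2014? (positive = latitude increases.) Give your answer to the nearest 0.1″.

On a sphere of radius R, 1 rad of latitude = R, so Δφ = ΔN / R = 362.3 / 6367000 = 5.6903e-05 rad = 11.737″.

Δφ = 11.7″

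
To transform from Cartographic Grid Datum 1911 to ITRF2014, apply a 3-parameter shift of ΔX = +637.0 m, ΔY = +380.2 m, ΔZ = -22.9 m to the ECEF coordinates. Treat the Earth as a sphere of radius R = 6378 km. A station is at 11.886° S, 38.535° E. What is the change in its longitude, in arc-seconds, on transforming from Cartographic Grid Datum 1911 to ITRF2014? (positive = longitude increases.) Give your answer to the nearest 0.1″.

Δλ = -3.3″

sin φ = -0.205965, cos φ = 0.978559, sin λ = 0.622993, cos λ = 0.782228.
East component: ΔE = −sin λ·ΔX + cos λ·ΔY = −(0.622993)(637.0) + (0.782228)(380.2) = -99.44 m.
1° of latitude spans πR/180 = 111317 m; at latitude φ, 1° of longitude spans that × cos φ = 108930.4 m, so Δλ = -99.44 / 108930.4 × 3600 = -3.286″.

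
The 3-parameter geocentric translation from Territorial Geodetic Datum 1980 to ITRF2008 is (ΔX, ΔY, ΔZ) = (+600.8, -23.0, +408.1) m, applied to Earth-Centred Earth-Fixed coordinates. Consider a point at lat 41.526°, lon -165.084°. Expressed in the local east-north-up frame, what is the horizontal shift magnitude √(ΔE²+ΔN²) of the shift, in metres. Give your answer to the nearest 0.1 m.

708.9 m

The local east axis at (φ, λ) is (−sin λ, cos λ, 0), so ΔE = −sin(-165.084°)·600.8 + cos(-165.084°)·(-23.0) = 176.87 m.
The local north axis is (−sin φ cos λ, −sin φ sin λ, cos φ), giving ΔN = 384.885 − 3.925 + 305.526 = 686.49 m.
Horizontal magnitude = √(ΔE² + ΔN²) = √(176.87² + 686.49²) = 708.91 m.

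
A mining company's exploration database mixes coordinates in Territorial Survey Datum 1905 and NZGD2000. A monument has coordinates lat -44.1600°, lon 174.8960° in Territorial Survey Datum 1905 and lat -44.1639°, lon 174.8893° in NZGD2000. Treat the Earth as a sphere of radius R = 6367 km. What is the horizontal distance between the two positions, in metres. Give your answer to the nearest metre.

Δφ = -44.1639° − -44.1600° = -0.0039°; Δλ = 174.8893° − 174.8960° = -0.0067°.
1° along a meridian = πR/180 = 111125 m.
ΔN = Δφ × 111125 = -433.4 m; ΔE = Δλ × 111125 × cos(-44.1600°) = -0.0067 × 111125 × 0.717397 = -534.1 m.
Distance = √(ΔE² + ΔN²) = √((-534.1)² + (-433.4)²) = 687.8 m.

688 m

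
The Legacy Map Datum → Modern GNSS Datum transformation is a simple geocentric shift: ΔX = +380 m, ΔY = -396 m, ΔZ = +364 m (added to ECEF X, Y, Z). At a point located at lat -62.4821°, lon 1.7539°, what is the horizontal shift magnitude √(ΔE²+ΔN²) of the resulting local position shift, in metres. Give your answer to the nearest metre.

At φ = -62.4821°, λ = 1.7539°: sin φ = -0.886867, cos φ = 0.462026, sin λ = 0.030607, cos λ = 0.999532.
ΔE = −sin λ·ΔX + cos λ·ΔY = −(0.030607)·(380) + (0.999532)·(-396) = -407.44 m.
ΔN = −sin φ cos λ·ΔX − sin φ sin λ·ΔY + cos φ·ΔZ = −(-0.886867)(0.999532)(380) − (-0.886867)(0.030607)(-396) + (0.462026)(364) = 494.28 m.
Horizontal magnitude = √(ΔE² + ΔN²) = √((-407.44)² + 494.28²) = 640.57 m.

641 m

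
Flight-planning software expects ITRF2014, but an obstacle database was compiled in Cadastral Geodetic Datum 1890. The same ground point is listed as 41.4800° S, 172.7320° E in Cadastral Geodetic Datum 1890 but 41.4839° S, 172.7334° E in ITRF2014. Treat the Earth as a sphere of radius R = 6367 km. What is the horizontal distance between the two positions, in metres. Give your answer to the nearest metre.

449 m

Δφ = -41.4839° − -41.4800° = -0.0039°; Δλ = 172.7334° − 172.7320° = +0.0014°.
1° along a meridian = πR/180 = 111125 m.
ΔN = Δφ × 111125 = -433.4 m; ΔE = Δλ × 111125 × cos(-41.4800°) = +0.0014 × 111125 × 0.749187 = 116.6 m.
Distance = √(ΔE² + ΔN²) = √(116.6² + (-433.4)²) = 448.8 m.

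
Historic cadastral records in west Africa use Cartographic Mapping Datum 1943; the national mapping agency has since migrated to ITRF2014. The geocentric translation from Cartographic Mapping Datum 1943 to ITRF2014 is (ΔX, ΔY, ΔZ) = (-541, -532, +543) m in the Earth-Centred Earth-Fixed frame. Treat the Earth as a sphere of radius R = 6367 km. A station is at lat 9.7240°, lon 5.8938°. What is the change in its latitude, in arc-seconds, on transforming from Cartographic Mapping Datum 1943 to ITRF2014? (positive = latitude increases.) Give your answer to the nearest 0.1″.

sin φ = 0.168902, cos φ = 0.985633, sin λ = 0.102685, cos λ = 0.994714.
North component: ΔN = −sin φ cos λ·ΔX − sin φ sin λ·ΔY + cos φ·ΔZ = −(0.168902)(0.994714)(-541) − (0.168902)(0.102685)(-532) + (0.985633)(543) = 635.32 m.
1° of latitude spans πR/180 = 111125 m, so Δφ = 635.32 / 111125 × 3600 = 20.582″.

Δφ = 20.6″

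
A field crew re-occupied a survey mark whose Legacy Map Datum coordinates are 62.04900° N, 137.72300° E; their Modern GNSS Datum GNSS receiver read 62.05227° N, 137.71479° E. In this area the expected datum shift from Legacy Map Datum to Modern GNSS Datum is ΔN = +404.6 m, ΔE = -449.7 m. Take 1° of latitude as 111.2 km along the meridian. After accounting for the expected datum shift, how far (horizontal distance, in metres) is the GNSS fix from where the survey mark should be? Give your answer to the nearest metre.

46 m

Observed coordinate differences: Δφ = +0.00327°, Δλ = -0.00821°.
Converting to metres (1° lat = 111200 m, cos φ = 0.468716): observed ΔN = 363.6 m, observed ΔE = -427.9 m.
Subtracting the expected shift leaves a residual of 363.6 − (404.6) = -41.0 m north and -427.9 − (-449.7) = 21.8 m east.
Residual distance = √((-41.0)² + 21.8²) = 46.4 m.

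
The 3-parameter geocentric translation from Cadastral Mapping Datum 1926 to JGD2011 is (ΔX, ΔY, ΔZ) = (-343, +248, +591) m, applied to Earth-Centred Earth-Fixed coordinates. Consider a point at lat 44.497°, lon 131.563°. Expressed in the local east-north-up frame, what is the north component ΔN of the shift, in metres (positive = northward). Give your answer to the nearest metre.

ΔN = 132 m

The local north axis is (−sin φ cos λ, −sin φ sin λ, cos φ), giving ΔN = -159.491 − 130.054 + 421.553 = 132.01 m.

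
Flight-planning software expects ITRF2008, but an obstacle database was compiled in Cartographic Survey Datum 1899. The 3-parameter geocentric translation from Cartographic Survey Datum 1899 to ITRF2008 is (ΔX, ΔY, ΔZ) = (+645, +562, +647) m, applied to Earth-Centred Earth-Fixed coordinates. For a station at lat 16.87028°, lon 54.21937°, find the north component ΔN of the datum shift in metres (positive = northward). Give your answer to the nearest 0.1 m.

ΔN = 377.4 m

The local north axis is (−sin φ cos λ, −sin φ sin λ, cos φ), giving ΔN = -109.443 − 132.313 + 619.156 = 377.40 m.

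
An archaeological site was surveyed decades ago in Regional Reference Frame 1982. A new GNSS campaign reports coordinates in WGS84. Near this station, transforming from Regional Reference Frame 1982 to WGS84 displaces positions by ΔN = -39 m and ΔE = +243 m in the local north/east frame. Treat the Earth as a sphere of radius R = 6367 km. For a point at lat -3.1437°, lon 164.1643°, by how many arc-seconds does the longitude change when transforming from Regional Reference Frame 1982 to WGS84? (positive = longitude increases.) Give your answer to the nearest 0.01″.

At latitude -3.1437°, cos φ = 0.998495.
One radian of longitude at latitude φ spans R cos φ, so Δλ = ΔE / (R cos φ) = 243.0 / (6367000 × 0.998495) = 3.8223e-05 rad = 7.884″.

Δλ = 7.88″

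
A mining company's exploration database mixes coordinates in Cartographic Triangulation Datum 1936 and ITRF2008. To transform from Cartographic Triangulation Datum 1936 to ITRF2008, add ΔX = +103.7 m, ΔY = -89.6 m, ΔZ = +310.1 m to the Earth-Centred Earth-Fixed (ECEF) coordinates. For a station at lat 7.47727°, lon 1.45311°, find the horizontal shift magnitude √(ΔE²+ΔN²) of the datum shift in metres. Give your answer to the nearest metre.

At φ = 7.47727°, λ = 1.45311°: sin φ = 0.130133, cos φ = 0.991497, sin λ = 0.025359, cos λ = 0.999678.
ΔE = −sin λ·ΔX + cos λ·ΔY = −(0.025359)·(103.7) + (0.999678)·(-89.6) = -92.20 m.
ΔN = −sin φ cos λ·ΔX − sin φ sin λ·ΔY + cos φ·ΔZ = −(0.130133)(0.999678)(103.7) − (0.130133)(0.025359)(-89.6) + (0.991497)(310.1) = 294.27 m.
Horizontal magnitude = √(ΔE² + ΔN²) = √((-92.20)² + 294.27²) = 308.37 m.

308 m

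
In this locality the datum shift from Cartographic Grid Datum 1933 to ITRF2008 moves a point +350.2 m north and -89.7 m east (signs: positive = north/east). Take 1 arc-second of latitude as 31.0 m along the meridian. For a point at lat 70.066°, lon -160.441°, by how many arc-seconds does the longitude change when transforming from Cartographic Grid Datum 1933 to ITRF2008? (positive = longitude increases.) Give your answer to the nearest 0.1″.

At latitude 70.066°, cos φ = 0.340937.
1″ of longitude at this latitude = 31.00 × cos φ = 10.5691 m, so Δλ = -89.7 / 10.5691 = -8.487″.

Δλ = -8.5″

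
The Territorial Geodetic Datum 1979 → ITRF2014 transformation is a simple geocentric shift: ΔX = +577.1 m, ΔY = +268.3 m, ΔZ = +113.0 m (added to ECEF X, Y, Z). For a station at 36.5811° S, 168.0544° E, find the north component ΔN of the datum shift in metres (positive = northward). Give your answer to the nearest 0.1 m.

The local north axis is (−sin φ cos λ, −sin φ sin λ, cos φ), giving ΔN = -336.481 + 33.096 + 90.741 = -212.64 m.

ΔN = -212.6 m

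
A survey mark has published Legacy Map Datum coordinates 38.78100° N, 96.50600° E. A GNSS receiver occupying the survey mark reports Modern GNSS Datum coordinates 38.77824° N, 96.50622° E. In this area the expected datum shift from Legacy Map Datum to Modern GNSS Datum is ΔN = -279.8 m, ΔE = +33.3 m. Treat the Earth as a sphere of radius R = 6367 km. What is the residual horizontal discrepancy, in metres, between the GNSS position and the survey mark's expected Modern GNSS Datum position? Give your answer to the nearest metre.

Observed coordinate differences: Δφ = -0.00276°, Δλ = +0.00022°.
Converting to metres (1° lat = 111125 m, cos φ = 0.779546): observed ΔN = -306.7 m, observed ΔE = 19.1 m.
Subtracting the expected shift leaves a residual of -306.7 − (-279.8) = -26.9 m north and 19.1 − (33.3) = -14.2 m east.
Residual distance = √((-26.9)² + (-14.2)²) = 30.4 m.

30 m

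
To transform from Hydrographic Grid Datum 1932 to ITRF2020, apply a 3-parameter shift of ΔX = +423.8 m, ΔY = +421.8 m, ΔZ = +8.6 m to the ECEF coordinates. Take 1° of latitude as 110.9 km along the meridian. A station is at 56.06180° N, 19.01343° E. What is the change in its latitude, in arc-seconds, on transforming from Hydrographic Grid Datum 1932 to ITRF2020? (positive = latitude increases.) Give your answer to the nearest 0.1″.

sin φ = 0.829640, cos φ = 0.558298, sin λ = 0.325790, cos λ = 0.945442.
North component: ΔN = −sin φ cos λ·ΔX − sin φ sin λ·ΔY + cos φ·ΔZ = −(0.829640)(0.945442)(423.8) − (0.829640)(0.325790)(421.8) + (0.558298)(8.6) = -441.63 m.
1° of latitude spans 110900 m, so Δφ = -441.63 / 110900 × 3600 = -14.336″.

Δφ = -14.3″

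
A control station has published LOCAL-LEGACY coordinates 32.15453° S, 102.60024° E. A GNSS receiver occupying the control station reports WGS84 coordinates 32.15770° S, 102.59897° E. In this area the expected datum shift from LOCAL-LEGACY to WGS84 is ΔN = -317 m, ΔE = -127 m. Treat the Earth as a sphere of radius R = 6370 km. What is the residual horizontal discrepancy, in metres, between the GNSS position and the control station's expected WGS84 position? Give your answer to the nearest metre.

Observed coordinate differences: Δφ = -0.00317°, Δλ = -0.00127°.
Converting to metres (1° lat = 111177 m, cos φ = 0.846616): observed ΔN = -352.4 m, observed ΔE = -119.5 m.
Subtracting the expected shift leaves a residual of -352.4 − (-317) = -35.4 m north and -119.5 − (-127) = 7.5 m east.
Residual distance = √((-35.4)² + 7.5²) = 36.2 m.

36 m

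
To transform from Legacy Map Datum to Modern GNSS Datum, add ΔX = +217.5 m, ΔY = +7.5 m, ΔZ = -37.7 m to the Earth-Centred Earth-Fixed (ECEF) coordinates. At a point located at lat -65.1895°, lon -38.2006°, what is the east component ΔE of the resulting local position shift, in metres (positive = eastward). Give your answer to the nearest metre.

ΔE = 140 m

At φ = -65.1895°, λ = -38.2006°: sin φ = -0.907701, cos φ = 0.419618, sin λ = -0.618417, cos λ = 0.785850.
ΔE = −sin λ·ΔX + cos λ·ΔY = −(-0.618417)·(217.5) + (0.785850)·(7.5) = 140.40 m.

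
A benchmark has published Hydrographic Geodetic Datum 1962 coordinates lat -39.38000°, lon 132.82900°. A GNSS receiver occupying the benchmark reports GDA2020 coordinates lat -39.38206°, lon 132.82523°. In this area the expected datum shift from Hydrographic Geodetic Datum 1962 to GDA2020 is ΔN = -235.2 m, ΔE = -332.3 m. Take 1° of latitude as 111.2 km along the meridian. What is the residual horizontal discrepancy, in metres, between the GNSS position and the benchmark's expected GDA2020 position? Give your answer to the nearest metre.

10 m

Observed coordinate differences: Δφ = -0.00206°, Δλ = -0.00377°.
Converting to metres (1° lat = 111200 m, cos φ = 0.772955): observed ΔN = -229.1 m, observed ΔE = -324.0 m.
Subtracting the expected shift leaves a residual of -229.1 − (-235.2) = 6.1 m north and -324.0 − (-332.3) = 8.3 m east.
Residual distance = √(6.1² + 8.3²) = 10.3 m.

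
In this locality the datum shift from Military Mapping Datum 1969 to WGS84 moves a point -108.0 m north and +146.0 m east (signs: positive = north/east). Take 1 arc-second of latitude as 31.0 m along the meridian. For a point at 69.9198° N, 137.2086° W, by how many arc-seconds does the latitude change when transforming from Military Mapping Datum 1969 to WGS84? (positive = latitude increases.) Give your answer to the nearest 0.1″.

Δφ = -3.5″

1″ of latitude = 31.00 m, so Δφ = -108.0 / 31.00 = -3.484″.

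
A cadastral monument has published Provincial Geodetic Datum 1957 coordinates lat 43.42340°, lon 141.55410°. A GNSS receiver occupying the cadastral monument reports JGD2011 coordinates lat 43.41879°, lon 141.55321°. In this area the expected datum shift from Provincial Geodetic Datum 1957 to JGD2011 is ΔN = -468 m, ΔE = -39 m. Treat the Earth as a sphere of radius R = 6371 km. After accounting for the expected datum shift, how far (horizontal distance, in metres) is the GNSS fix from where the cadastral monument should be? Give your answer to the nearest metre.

Observed coordinate differences: Δφ = -0.00461°, Δλ = -0.00089°.
Converting to metres (1° lat = 111195 m, cos φ = 0.726294): observed ΔN = -512.6 m, observed ΔE = -71.9 m.
Subtracting the expected shift leaves a residual of -512.6 − (-468) = -44.6 m north and -71.9 − (-39) = -32.9 m east.
Residual distance = √((-44.6)² + (-32.9)²) = 55.4 m.

55 m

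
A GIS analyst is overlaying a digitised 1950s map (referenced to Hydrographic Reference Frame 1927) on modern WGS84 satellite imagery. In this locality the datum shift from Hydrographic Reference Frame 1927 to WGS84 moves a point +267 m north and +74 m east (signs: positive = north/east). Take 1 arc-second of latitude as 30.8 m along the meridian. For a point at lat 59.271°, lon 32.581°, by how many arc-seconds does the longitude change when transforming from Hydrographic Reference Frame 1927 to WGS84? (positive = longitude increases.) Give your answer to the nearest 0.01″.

At latitude 59.271°, cos φ = 0.510978.
1″ of longitude at this latitude = 30.80 × cos φ = 15.7381 m, so Δλ = 74.0 / 15.7381 = 4.702″.

Δλ = 4.70″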